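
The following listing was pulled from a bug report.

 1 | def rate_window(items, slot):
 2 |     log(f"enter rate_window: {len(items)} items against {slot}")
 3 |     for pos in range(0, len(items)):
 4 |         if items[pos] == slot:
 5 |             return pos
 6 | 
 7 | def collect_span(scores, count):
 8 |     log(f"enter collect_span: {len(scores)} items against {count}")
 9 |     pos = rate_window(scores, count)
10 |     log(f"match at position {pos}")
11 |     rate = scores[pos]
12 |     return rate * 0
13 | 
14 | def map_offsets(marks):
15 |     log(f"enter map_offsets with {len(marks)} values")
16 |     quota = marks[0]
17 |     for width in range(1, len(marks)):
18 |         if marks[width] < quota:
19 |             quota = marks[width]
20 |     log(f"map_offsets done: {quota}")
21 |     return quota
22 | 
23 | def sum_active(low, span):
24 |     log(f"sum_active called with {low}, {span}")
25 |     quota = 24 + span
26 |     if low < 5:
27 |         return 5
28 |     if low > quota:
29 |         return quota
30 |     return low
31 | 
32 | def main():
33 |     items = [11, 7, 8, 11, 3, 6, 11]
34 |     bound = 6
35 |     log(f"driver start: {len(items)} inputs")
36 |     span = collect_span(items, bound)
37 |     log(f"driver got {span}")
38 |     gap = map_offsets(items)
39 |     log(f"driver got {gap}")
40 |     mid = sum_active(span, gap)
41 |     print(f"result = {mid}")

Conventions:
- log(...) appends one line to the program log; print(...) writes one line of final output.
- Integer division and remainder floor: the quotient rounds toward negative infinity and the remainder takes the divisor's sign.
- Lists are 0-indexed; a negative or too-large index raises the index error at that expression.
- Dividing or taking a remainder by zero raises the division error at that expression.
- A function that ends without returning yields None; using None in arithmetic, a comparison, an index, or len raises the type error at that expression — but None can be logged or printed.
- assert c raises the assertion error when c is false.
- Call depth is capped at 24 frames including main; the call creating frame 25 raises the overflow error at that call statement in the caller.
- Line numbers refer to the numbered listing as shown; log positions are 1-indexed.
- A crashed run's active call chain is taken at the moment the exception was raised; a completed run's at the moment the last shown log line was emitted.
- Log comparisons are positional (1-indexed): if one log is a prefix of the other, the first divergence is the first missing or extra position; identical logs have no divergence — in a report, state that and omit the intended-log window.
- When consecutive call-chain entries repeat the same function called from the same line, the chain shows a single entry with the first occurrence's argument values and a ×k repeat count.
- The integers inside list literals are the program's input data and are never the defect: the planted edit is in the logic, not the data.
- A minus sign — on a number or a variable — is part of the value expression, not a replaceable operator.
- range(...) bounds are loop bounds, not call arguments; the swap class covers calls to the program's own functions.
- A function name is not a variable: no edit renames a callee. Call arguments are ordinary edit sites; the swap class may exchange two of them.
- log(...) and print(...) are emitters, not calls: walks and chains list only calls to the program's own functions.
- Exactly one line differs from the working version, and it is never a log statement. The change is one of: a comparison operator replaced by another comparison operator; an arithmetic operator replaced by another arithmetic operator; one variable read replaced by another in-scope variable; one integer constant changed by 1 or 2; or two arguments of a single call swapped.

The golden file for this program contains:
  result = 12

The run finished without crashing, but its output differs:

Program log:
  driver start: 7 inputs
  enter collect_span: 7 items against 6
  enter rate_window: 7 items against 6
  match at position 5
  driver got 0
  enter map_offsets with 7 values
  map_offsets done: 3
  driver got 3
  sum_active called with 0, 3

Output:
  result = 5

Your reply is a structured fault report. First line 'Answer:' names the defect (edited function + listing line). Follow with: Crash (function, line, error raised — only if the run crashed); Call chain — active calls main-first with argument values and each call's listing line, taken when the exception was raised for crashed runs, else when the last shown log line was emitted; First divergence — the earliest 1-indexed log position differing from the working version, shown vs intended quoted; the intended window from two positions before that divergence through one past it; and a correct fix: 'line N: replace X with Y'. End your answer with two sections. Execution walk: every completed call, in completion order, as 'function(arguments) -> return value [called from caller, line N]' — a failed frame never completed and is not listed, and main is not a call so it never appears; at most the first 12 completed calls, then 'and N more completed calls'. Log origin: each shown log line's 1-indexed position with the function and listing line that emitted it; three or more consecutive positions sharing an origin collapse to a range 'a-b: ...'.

Answer: the defect is in collect_span at line 12.
Core observation: At log position 5 the runs split — shown 'driver got 0', but the working version logs 'driver got 12'.
Call chain: main -> sum_active(0, 3) (called at line 40).
First divergence: position 5; shown 'driver got 0' vs intended 'driver got 12'.
Intended log window:
  3: enter rate_window: 7 items against 6
  4: match at position 5
  5: driver got 12
  6: enter map_offsets with 7 values
Execution walk:
  rate_window([11, 7, 8, 11, 3, 6, 11], 6) -> 5  [called from collect_span, line 9]
  collect_span([11, 7, 8, 11, 3, 6, 11], 6) -> 0  [called from main, line 36]
  map_offsets([11, 7, 8, 11, 3, 6, 11]) -> 3  [called from main, line 38]
  sum_active(0, 3) -> 5  [called from main, line 40]
Log origins:
  1: emitted by main (line 35)
  2: emitted by collect_span (line 8)
  3: emitted by rate_window (line 2)
  4: emitted by collect_span (line 10)
  5: emitted by main (line 37)
  6: emitted by map_offsets (line 15)
  7: emitted by map_offsets (line 20)
  8: emitted by main (line 39)
  9: emitted by sum_active (line 24)
A correct fix: line 12: replace `0` with `2`.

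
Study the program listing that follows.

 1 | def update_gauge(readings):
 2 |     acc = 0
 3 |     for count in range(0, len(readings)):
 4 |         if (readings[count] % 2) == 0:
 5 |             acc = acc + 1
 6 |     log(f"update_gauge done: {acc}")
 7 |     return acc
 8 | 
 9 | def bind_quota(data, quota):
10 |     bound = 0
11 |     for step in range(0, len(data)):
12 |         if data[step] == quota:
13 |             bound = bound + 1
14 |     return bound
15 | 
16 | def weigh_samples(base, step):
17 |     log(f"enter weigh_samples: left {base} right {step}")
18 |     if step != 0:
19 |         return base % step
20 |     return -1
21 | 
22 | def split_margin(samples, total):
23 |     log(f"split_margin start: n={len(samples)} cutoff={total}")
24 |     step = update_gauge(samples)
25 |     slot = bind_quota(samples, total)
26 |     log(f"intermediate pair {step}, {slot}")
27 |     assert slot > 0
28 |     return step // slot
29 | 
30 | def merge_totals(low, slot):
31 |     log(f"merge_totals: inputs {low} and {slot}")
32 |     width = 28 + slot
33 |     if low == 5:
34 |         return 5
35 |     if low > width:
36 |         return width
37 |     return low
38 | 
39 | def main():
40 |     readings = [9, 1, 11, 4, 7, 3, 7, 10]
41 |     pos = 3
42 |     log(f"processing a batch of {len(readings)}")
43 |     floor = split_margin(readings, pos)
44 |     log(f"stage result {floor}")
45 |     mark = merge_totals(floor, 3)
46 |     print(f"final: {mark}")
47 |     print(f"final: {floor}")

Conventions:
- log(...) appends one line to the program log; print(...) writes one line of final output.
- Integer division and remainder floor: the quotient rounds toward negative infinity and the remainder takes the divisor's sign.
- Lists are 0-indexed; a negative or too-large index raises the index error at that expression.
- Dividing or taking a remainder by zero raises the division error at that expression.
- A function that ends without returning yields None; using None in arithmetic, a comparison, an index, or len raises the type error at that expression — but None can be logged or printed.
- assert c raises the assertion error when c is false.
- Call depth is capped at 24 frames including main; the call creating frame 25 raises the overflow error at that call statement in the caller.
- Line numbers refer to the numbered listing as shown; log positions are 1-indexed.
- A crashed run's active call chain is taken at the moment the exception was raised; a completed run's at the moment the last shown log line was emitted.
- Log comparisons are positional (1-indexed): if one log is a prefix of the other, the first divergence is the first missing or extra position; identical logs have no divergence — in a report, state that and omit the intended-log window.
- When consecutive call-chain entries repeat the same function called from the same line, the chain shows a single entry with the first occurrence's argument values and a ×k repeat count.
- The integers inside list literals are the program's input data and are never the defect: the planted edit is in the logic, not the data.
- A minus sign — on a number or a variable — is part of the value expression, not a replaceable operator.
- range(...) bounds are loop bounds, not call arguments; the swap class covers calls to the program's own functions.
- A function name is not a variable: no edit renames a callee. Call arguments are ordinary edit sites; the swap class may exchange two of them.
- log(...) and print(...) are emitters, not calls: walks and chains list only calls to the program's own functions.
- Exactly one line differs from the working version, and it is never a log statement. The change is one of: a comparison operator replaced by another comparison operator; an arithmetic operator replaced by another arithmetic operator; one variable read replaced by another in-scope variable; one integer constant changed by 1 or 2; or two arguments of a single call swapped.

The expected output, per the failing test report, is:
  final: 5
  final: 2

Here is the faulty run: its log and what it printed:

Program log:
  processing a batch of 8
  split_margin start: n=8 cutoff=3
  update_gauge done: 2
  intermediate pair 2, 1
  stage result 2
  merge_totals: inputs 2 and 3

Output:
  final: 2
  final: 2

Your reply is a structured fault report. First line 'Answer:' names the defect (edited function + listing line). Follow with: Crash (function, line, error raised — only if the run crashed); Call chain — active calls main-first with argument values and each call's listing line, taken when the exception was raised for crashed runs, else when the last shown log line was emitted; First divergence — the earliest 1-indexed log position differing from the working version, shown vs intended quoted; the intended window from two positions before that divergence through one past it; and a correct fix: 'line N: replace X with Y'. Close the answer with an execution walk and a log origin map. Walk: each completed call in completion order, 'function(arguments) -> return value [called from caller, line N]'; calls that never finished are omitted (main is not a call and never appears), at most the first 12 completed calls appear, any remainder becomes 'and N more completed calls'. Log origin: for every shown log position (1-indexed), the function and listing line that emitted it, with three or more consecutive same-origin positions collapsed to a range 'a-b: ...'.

Answer: the defect is in merge_totals at line 33.
The tell: Log streams are identical — the defect surfaces only in the printed output.
Call chain: main -> merge_totals(2, 3) (called at line 45).
First divergence: none; the two logs match at every position.
Execution walk:
  update_gauge([9, 1, 11, 4, 7, 3, 7, 10]) -> 2  [called from split_margin, line 24]
  bind_quota([9, 1, 11, 4, 7, 3, 7, 10], 3) -> 1  [called from split_margin, line 25]
  split_margin([9, 1, 11, 4, 7, 3, 7, 10], 3) -> 2  [called from main, line 43]
  merge_totals(2, 3) -> 2  [called from main, line 45]
Log line origins:
  1: emitted by main (line 42)
  2: emitted by split_margin (line 23)
  3: emitted by update_gauge (line 6)
  4: emitted by split_margin (line 26)
  5: emitted by main (line 44)
  6: emitted by merge_totals (line 31)
A correct fix: line 33: replace `==` with `<`.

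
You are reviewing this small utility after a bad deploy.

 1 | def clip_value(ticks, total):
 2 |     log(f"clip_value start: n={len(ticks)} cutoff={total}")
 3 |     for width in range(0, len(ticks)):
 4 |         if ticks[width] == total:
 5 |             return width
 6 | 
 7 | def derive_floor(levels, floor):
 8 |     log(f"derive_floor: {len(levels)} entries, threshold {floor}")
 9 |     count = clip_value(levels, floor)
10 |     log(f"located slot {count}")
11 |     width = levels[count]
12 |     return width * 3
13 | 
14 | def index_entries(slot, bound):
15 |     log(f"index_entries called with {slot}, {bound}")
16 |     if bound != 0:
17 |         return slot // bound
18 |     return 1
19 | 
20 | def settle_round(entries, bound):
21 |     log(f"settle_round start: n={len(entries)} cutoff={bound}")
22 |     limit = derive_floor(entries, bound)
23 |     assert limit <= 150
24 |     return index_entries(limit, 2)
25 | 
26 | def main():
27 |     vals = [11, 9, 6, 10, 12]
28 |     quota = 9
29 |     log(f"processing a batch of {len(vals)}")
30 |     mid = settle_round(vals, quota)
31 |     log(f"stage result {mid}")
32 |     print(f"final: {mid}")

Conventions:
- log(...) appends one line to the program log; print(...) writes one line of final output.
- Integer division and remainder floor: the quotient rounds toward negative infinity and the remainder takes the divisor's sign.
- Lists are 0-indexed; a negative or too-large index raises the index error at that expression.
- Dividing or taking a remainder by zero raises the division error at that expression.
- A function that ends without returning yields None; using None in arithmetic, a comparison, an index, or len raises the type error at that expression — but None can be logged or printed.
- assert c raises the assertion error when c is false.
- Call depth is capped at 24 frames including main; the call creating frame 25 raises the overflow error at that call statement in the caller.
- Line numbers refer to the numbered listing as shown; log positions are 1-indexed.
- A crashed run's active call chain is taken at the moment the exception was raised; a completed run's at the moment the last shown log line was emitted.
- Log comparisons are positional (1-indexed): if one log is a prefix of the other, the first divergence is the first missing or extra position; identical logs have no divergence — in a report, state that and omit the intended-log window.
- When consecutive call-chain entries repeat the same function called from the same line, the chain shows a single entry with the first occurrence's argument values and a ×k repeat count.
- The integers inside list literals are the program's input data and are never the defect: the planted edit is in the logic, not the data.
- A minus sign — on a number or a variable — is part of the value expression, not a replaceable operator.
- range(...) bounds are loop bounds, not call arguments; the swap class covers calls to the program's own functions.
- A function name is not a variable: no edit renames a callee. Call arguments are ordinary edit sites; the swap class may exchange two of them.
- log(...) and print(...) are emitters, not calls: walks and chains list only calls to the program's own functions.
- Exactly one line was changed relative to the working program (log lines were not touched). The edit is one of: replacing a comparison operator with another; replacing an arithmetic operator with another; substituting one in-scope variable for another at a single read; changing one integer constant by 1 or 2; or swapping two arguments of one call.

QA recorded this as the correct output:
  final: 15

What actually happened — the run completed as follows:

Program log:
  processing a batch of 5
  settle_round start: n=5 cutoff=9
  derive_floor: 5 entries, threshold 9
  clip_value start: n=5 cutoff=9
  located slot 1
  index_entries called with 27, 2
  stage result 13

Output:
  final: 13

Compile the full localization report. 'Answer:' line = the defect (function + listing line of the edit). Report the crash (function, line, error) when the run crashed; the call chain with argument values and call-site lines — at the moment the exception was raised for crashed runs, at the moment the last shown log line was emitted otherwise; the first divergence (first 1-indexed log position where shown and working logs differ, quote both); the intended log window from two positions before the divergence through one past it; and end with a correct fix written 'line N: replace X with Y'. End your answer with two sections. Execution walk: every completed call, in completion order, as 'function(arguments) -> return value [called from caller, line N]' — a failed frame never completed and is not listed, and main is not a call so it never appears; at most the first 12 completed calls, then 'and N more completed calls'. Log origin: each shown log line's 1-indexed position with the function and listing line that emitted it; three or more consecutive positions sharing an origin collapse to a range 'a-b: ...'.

Answer: the defect is in main at line 28.
Key fact: Everything matches until log position 2, which reads 'settle_round start: n=5 cutoff=9' in place of 'settle_round start: n=5 cutoff=10'.
Call chain: main.
First divergence: at position 2 the run shows 'settle_round start: n=5 cutoff=9' where the working version logs 'settle_round start: n=5 cutoff=10'.
Intended log window:
  1: processing a batch of 5
  2: settle_round start: n=5 cutoff=10
  3: derive_floor: 5 entries, threshold 10
Execution walk:
  clip_value([11, 9, 6, 10, 12], 9) -> 1  [called from derive_floor, line 9]
  derive_floor([11, 9, 6, 10, 12], 9) -> 27  [called from settle_round, line 22]
  index_entries(27, 2) -> 13  [called from settle_round, line 24]
  settle_round([11, 9, 6, 10, 12], 9) -> 13  [called from main, line 30]
Log line origins:
  1: emitted by main (line 29)
  2: emitted by settle_round (line 21)
  3: emitted by derive_floor (line 8)
  4: emitted by clip_value (line 2)
  5: emitted by derive_floor (line 10)
  6: emitted by index_entries (line 15)
  7: emitted by main (line 31)
A correct fix: line 28: replace `9` with `10`.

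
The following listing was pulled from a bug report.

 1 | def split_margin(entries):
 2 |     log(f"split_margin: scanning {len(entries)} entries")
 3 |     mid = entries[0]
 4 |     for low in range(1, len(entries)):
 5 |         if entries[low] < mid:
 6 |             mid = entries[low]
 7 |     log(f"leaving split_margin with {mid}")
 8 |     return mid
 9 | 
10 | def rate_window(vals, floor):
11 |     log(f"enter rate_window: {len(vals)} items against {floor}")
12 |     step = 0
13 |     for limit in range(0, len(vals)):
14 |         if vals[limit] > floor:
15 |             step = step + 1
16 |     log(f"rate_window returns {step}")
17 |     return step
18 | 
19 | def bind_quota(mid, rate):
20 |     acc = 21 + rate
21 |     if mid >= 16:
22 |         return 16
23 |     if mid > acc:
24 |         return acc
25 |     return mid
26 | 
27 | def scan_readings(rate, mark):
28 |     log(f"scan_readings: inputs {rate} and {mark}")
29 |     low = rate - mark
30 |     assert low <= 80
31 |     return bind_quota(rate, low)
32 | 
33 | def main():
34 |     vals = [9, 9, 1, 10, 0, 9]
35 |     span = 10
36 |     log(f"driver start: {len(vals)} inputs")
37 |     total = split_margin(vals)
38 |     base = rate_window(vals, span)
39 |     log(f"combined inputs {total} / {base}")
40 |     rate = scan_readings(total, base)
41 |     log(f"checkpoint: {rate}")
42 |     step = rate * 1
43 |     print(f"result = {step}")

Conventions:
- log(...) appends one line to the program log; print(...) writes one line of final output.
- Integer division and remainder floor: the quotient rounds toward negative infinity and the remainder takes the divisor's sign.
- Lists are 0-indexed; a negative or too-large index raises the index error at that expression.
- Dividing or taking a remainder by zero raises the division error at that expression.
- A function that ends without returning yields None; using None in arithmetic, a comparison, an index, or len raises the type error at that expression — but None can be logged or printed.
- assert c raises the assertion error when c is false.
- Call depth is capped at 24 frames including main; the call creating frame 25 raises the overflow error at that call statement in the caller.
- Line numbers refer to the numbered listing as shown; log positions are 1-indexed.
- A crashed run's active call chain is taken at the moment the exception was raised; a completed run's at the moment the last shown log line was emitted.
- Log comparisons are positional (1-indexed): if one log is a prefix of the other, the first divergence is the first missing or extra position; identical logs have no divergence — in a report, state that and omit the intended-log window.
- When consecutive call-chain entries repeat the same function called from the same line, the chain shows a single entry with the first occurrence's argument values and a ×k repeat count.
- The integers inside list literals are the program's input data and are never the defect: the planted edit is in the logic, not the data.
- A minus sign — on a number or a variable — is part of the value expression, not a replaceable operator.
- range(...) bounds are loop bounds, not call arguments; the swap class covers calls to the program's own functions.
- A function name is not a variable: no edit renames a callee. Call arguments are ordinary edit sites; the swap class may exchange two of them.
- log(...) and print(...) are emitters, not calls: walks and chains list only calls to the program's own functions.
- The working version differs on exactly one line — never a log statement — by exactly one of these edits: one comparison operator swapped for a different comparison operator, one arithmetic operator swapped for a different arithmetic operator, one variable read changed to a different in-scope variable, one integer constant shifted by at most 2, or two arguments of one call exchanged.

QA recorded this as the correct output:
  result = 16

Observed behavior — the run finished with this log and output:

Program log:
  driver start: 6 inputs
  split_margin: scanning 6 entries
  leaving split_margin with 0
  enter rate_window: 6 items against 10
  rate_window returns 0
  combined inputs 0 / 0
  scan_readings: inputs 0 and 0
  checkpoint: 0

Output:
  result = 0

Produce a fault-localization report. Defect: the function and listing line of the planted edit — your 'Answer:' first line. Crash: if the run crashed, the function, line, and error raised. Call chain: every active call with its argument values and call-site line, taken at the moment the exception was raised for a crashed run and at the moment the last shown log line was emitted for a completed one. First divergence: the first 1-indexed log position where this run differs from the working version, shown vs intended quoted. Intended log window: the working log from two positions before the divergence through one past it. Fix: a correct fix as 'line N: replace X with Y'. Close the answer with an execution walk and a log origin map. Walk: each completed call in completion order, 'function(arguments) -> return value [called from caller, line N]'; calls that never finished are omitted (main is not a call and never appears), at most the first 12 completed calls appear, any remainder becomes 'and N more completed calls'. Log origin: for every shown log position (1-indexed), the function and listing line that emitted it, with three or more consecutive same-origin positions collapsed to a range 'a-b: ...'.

Answer: the defect is in bind_quota at line 21.
Key observation: Position 8 is the first bad log line: 'checkpoint: 0' should read 'checkpoint: 16'.
Call chain: main.
First divergence: position 8 — shown 'checkpoint: 0', intended 'checkpoint: 16'.
Intended log window:
  6: combined inputs 0 / 0
  7: scan_readings: inputs 0 and 0
  8: checkpoint: 16
Execution walk:
  split_margin([9, 9, 1, 10, 0, 9]) -> 0  [called from main, line 37]
  rate_window([9, 9, 1, 10, 0, 9], 10) -> 0  [called from main, line 38]
  bind_quota(0, 0) -> 0  [called from scan_readings, line 31]
  scan_readings(0, 0) -> 0  [called from main, line 40]
Log origin:
  1: emitted by main (line 36)
  2: emitted by split_margin (line 2)
  3: emitted by split_margin (line 7)
  4: emitted by rate_window (line 11)
  5: emitted by rate_window (line 16)
  6: emitted by main (line 39)
  7: emitted by scan_readings (line 28)
  8: emitted by main (line 41)
A correct fix: line 21: replace `>=` with `<`.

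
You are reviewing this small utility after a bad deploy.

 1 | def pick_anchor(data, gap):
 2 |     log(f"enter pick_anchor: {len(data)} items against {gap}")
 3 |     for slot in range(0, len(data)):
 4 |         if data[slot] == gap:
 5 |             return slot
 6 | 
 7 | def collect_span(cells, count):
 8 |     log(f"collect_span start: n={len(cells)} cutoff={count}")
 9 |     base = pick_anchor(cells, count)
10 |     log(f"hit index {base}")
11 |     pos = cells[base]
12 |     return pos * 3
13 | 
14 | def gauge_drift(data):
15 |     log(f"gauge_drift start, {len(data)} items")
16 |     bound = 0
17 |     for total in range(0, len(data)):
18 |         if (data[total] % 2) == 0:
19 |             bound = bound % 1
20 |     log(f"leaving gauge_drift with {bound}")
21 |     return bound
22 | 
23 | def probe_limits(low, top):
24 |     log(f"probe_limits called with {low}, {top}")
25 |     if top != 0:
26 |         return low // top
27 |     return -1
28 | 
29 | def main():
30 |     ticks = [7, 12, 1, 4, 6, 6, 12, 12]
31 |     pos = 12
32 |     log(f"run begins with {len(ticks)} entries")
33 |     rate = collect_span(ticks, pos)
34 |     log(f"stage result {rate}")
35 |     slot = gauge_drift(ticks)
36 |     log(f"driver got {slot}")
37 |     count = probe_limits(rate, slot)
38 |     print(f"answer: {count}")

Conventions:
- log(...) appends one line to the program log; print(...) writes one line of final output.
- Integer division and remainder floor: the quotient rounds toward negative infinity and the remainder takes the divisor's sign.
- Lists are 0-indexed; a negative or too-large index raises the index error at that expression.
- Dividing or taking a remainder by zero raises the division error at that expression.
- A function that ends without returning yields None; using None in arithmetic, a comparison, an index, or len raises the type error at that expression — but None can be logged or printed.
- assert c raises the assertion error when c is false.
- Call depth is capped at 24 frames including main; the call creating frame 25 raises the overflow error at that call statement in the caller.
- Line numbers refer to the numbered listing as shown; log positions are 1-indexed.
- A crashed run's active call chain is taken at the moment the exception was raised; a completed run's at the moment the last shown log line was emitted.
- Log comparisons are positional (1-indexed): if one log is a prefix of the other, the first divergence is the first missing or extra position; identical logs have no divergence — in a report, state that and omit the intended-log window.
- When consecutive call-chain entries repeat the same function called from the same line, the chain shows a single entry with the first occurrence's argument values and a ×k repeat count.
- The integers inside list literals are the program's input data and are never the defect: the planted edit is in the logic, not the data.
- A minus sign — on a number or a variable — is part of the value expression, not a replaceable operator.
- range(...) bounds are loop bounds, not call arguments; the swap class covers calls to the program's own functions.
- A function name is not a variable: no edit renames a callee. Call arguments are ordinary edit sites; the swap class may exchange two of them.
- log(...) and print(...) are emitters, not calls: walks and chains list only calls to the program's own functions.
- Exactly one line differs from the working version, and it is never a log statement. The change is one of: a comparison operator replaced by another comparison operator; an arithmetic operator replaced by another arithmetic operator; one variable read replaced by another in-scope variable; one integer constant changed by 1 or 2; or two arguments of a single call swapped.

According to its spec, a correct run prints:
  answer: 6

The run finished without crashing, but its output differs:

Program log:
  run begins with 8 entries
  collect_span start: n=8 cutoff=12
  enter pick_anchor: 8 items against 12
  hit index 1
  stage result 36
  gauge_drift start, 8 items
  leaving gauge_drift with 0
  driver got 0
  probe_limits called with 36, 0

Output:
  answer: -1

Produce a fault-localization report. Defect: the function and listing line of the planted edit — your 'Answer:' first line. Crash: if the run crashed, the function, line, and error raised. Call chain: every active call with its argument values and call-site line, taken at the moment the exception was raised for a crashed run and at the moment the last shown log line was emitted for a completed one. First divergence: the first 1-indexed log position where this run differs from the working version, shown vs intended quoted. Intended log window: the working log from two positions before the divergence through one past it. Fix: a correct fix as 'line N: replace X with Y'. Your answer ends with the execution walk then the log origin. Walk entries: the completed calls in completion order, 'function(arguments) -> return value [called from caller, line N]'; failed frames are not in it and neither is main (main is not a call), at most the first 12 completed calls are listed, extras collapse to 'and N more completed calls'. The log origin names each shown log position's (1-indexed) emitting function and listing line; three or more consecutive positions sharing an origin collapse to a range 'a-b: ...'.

Answer: the defect is in gauge_drift at line 19.
Key observation: Position 7 is the first bad log line: 'leaving gauge_drift with 0' should read 'leaving gauge_drift with 6'.
Call chain: main -> probe_limits(36, 0) (called at line 37).
First divergence: at position 7 the run shows 'leaving gauge_drift with 0' where the working version logs 'leaving gauge_drift with 6'.
Intended log window:
  5: stage result 36
  6: gauge_drift start, 8 items
  7: leaving gauge_drift with 6
  8: driver got 6
Execution walk:
  pick_anchor([7, 12, 1, 4, 6, 6, 12, 12], 12) -> 1  [called from collect_span, line 9]
  collect_span([7, 12, 1, 4, 6, 6, 12, 12], 12) -> 36  [called from main, line 33]
  gauge_drift([7, 12, 1, 4, 6, 6, 12, 12]) -> 0  [called from main, line 35]
  probe_limits(36, 0) -> -1  [called from main, line 37]
Log line origins:
  1: from main, line 32
  2: from collect_span, line 8
  3: from pick_anchor, line 2
  4: from collect_span, line 10
  5: from main, line 34
  6: from gauge_drift, line 15
  7: from gauge_drift, line 20
  8: from main, line 36
  9: from probe_limits, line 24
A correct fix: line 19: replace `%` with `+`.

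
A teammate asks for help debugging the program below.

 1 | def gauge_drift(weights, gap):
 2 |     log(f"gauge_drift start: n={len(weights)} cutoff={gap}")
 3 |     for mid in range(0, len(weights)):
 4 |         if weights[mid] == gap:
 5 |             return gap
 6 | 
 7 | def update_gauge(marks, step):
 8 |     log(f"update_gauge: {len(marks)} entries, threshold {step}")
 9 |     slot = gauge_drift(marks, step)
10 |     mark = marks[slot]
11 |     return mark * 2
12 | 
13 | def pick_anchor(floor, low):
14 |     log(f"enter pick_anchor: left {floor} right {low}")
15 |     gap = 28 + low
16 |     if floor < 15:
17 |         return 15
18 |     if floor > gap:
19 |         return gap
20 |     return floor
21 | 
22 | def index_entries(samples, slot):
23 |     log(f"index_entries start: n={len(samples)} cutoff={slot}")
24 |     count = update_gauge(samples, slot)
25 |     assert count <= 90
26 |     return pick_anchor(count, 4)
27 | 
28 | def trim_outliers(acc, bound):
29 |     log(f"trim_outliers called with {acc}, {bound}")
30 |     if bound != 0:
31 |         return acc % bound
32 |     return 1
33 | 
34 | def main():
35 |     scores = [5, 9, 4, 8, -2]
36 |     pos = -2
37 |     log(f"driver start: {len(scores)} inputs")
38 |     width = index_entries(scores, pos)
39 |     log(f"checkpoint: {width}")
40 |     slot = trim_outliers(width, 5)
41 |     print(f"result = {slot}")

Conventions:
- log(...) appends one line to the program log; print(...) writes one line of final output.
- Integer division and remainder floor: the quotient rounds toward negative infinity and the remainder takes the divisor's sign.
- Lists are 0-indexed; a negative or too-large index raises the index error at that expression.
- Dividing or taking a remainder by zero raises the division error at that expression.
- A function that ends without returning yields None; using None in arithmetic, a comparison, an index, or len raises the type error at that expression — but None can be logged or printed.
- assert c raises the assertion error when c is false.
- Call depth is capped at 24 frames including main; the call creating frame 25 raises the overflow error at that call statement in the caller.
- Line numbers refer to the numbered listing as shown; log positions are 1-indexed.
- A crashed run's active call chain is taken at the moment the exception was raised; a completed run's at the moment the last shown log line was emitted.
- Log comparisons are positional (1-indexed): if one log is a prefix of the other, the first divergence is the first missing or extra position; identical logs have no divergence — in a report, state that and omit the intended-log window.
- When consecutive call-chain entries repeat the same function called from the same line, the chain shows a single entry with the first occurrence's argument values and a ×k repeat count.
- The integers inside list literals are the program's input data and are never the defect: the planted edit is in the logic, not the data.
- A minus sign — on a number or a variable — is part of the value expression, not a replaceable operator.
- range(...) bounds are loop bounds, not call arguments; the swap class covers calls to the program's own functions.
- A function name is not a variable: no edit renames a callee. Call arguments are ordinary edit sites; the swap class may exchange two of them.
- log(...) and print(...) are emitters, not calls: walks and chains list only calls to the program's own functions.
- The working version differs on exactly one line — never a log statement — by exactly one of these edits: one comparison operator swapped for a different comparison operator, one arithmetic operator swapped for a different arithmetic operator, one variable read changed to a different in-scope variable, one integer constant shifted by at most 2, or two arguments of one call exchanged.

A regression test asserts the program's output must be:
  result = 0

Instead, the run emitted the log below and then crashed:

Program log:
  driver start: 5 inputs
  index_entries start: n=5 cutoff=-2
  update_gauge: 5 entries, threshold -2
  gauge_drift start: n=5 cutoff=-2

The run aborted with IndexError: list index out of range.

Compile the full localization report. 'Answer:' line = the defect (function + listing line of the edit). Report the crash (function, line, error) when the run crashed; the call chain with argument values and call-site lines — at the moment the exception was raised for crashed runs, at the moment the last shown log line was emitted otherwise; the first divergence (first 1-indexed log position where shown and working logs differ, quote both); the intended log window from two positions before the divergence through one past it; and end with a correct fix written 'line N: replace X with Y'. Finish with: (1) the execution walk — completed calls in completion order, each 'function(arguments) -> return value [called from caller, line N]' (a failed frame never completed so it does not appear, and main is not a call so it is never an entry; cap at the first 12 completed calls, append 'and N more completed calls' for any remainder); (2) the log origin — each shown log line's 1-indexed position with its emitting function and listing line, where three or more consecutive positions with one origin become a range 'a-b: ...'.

Answer: the defect is in gauge_drift at line 5.
Key observation: The shown log is a 4-line prefix of the intended one, whose next entry is 'enter pick_anchor: left -4 right 4'.
Crash: update_gauge, line 10, IndexError.
Call chain: main -> index_entries([5, 9, 4, 8, -2], -2) (called at line 38) -> update_gauge([5, 9, 4, 8, -2], -2) (called at line 24).
First divergence: position 5; the shown log stops at 4 lines while the working version next logs 'enter pick_anchor: left -4 right 4'.
Intended log window:
  3: update_gauge: 5 entries, threshold -2
  4: gauge_drift start: n=5 cutoff=-2
  5: enter pick_anchor: left -4 right 4
  6: checkpoint: 15
Execution walk:
  gauge_drift([5, 9, 4, 8, -2], -2) -> -2  [called from update_gauge, line 9]
Log line origins:
  1: logged in main at line 37
  2: logged in index_entries at line 23
  3: logged in update_gauge at line 8
  4: logged in gauge_drift at line 2
A correct fix: line 5: replace `gap` with `mid`.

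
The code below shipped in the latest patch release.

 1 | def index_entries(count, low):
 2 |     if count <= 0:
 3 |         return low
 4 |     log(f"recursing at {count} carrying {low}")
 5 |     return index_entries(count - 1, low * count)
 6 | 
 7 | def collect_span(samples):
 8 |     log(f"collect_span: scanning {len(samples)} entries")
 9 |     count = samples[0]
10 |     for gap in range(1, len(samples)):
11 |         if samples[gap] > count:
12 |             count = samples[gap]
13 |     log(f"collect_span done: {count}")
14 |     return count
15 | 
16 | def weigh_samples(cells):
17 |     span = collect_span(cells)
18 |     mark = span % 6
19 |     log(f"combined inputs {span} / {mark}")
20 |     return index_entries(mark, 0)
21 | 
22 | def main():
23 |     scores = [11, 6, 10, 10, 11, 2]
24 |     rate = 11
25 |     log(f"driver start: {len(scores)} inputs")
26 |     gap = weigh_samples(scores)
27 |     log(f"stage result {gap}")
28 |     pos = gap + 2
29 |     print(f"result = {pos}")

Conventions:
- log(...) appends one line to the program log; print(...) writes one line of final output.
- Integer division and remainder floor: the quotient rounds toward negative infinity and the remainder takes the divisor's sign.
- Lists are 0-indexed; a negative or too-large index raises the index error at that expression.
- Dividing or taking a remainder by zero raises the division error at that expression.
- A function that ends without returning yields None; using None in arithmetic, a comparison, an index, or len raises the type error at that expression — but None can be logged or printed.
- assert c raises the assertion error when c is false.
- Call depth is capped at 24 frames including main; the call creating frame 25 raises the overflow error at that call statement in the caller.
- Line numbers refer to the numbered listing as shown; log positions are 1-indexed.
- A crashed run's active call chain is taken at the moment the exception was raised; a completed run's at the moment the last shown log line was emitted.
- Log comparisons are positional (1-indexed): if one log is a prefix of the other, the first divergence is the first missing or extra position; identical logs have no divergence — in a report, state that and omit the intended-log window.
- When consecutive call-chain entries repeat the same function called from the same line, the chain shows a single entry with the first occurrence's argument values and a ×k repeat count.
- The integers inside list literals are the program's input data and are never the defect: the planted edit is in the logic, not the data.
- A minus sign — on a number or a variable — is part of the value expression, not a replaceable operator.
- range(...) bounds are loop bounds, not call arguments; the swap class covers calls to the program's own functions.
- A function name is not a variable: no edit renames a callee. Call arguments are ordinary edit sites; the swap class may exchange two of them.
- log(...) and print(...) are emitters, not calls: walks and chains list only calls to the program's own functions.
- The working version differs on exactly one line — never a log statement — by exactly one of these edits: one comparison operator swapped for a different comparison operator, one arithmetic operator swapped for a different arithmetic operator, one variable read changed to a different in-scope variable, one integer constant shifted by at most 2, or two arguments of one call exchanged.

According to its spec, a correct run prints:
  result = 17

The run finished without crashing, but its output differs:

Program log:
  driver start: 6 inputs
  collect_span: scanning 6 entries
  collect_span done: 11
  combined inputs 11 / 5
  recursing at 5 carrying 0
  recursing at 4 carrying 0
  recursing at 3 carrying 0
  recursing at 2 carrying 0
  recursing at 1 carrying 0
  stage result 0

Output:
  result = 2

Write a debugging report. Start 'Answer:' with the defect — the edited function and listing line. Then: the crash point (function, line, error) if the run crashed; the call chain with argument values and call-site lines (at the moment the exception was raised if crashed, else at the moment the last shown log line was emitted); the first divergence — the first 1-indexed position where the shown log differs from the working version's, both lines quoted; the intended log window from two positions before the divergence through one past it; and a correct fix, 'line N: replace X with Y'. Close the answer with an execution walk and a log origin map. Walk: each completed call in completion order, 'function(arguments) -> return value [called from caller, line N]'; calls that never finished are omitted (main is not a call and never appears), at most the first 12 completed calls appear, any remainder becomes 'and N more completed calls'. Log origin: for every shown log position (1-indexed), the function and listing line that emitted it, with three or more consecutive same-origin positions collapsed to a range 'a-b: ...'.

Answer: the defect is in index_entries at line 5.
Core observation: The earliest visible damage is log position 6 — 'recursing at 4 carrying 0' rather than the intended 'recursing at 4 carrying 5'.
Call chain: main.
First divergence: position 6 — the shown line 'recursing at 4 carrying 0' should read 'recursing at 4 carrying 5'.
Intended log window:
  4: combined inputs 11 / 5
  5: recursing at 5 carrying 0
  6: recursing at 4 carrying 5
  7: recursing at 3 carrying 9
Execution walk:
  collect_span([11, 6, 10, 10, 11, 2]) -> 11  [called from weigh_samples, line 17]
  index_entries(0, 0) -> 0  [called from index_entries, line 5]
  index_entries(1, 0) -> 0  [called from index_entries, line 5]
  index_entries(2, 0) -> 0  [called from index_entries, line 5]
  index_entries(3, 0) -> 0  [called from index_entries, line 5]
  index_entries(4, 0) -> 0  [called from index_entries, line 5]
  index_entries(5, 0) -> 0  [called from weigh_samples, line 20]
  weigh_samples([11, 6, 10, 10, 11, 2]) -> 0  [called from main, line 26]
Log origins:
  1: logged in main at line 25
  2: logged in collect_span at line 8
  3: logged in collect_span at line 13
  4: logged in weigh_samples at line 19
  5-9: logged in index_entries at line 4
  10: logged in main at line 27
A correct fix: line 5: replace `*` with `+`.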